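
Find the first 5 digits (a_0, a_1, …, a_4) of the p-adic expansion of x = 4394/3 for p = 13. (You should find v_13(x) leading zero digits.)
(a_0, …, a_4) = (0, 0, 0, 5, 4)

v_13(4394/3) = 3, so a_0 = ... = a_2 = 0. Factor out: x = 13^3 · u with u = 2/3 a unit in ℤ_13. Expand u iteratively via a_{v+i} = u_i mod 13, u_{i+1} = (u_i − a_{v+i})/13:
  u_0 = 2/3;  a_3 = 5;  u_1 = (u_0 − 5)/13 = -1/3
  u_1 = -1/3;  a_4 = 4;  u_2 = (u_1 − 4)/13 = -1/3
Digits: (0, 0, 0, 5, 4).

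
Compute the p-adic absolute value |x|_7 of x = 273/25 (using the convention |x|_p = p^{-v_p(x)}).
|273/25|_7 = 1/7

Step 1 — compute v_7(x) by factoring powers of 7 out of the numerator and denominator: v_7(273/25) = 1. Step 2 — apply |x|_p = p^{-v_p(x)} = 7^{-1} = 1/7.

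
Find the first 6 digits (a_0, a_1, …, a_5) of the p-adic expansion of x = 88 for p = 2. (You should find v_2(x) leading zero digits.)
(a_0, …, a_5) = (0, 0, 0, 1, 1, 0)

v_2(88) = 3, so a_0 = ... = a_2 = 0. Factor out: x = 2^3 · u with u = 11 a unit in ℤ_2. Expand u iteratively via a_{v+i} = u_i mod 2, u_{i+1} = (u_i − a_{v+i})/2:
  u_0 = 11;  a_3 = 1;  u_1 = (u_0 − 1)/2 = 5
  u_1 = 5;  a_4 = 1;  u_2 = (u_1 − 1)/2 = 2
  u_2 = 2;  a_5 = 0;  u_3 = (u_2 − 0)/2 = 1
Digits: (0, 0, 0, 1, 1, 0).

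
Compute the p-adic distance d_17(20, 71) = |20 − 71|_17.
d_17(20, 71) = 1/17

Step 1 — x − y = 20 − 71 = -51. Step 2 — v_17(-51) = 1 (factor: -51 = −(17^1 · 3); the sign does not affect v_p). Step 3 — |x − y|_17 = 17^{-1} = 1/17.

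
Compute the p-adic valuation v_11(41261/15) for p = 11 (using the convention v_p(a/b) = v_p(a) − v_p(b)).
v_11(41261/15) = 3

Factor powers of 11 from the numerator and denominator of the reduced fraction: 41261 = 11^3 · 31 and 15 = 11^0 · 15. Apply v_p(a/b) = v_p(a) − v_p(b): v_11(41261/15) = 3 − 0 = 3.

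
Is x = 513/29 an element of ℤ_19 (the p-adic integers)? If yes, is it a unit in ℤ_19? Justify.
x ∈ ℤ_19 but not a unit; v_19(x) = 1 > 0

ℤ_19 = {x ∈ ℚ_19 : v_19(x) ≥ 0} and ℤ_19^× = {x ∈ ℤ_19 : v_19(x) = 0}. Here v_19(513/29) = v_19(num) − v_19(den) = 1; compare against these criteria.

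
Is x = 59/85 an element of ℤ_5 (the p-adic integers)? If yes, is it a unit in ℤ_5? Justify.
x ∉ ℤ_5 (v_5(x) = -1 < 0)

ℤ_5 = {x ∈ ℚ_5 : v_5(x) ≥ 0} and ℤ_5^× = {x ∈ ℤ_5 : v_5(x) = 0}. Here v_5(59/85) = v_5(num) − v_5(den) = -1; compare against these criteria.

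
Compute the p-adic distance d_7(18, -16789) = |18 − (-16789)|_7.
d_7(18, -16789) = 1/16807

Step 1 — x − y = 18 − (-16789) = 16807. Step 2 — v_7(16807) = 5 (factor: 16807 = (7^5 · 1); the sign does not affect v_p). Step 3 — |x − y|_7 = 7^{-5} = 1/16807.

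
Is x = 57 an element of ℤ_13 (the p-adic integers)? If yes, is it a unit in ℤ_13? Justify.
x ∈ ℤ_13^× (unit); v_13(x) = 0

ℤ_13 = {x ∈ ℚ_13 : v_13(x) ≥ 0} and ℤ_13^× = {x ∈ ℤ_13 : v_13(x) = 0}. Here v_13(57) = v_13(num) − v_13(den) = 0; compare against these criteria.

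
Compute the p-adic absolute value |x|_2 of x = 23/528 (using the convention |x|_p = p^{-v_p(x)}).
|23/528|_2 = 16

Step 1 — compute v_2(x) by factoring powers of 2 out of the numerator and denominator: v_2(23/528) = -4. Step 2 — apply |x|_p = p^{-v_p(x)} = 2^{4} = 16.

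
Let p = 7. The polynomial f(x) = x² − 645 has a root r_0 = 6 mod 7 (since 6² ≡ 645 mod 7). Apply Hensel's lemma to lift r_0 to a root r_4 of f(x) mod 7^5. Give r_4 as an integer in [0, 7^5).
r_4 = 11731 (mod 16807)

Hensel's recurrence: r_{i+1} = r_i − f(r_i)·(f′(r_i))^{-1} mod 7^{i+2}, with f′(x) = 2x. Iterate:
  r_0 = 6 (mod 7)
  r_1 = 20 (mod 49)
  r_2 = 69 (mod 343)
  r_3 = 2127 (mod 2401)
  r_4 = 11731 (mod 16807)
Final: r_4 = 11731, and one checks f(r_4) ≡ 0 mod 7^5.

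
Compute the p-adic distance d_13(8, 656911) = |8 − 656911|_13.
d_13(8, 656911) = 1/28561

Step 1 — x − y = 8 − 656911 = -656903. Step 2 — v_13(-656903) = 4 (factor: -656903 = −(13^4 · 23); the sign does not affect v_p). Step 3 — |x − y|_13 = 13^{-4} = 1/28561.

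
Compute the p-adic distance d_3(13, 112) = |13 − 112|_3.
d_3(13, 112) = 1/9

Step 1 — x − y = 13 − 112 = -99. Step 2 — v_3(-99) = 2 (factor: -99 = −(3^2 · 11); the sign does not affect v_p). Step 3 — |x − y|_3 = 3^{-2} = 1/9.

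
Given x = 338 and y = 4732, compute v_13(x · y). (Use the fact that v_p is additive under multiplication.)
v_13(1599416) = 4

v_p(x) = 2 (factor: 338 = 13^2 · 2); v_p(y) = 2 (factor: 4732 = 13^2 · 28). Additivity: v_p(xy) = v_p(x) + v_p(y) = 2 + 2 = 4. (Direct check: xy = 1599416 = 13^4 · (56).)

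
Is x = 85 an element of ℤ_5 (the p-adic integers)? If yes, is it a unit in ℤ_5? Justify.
x ∈ ℤ_5 but not a unit; v_5(x) = 1 > 0

ℤ_5 = {x ∈ ℚ_5 : v_5(x) ≥ 0} and ℤ_5^× = {x ∈ ℤ_5 : v_5(x) = 0}. Here v_5(85) = v_5(num) − v_5(den) = 1; compare against these criteria.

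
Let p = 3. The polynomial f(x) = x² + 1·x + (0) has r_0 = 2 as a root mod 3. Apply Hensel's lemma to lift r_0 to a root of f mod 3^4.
r_3 = 80 (mod 81)

Hensel: r_{i+1} = r_i − f(r_i)·(f′(r_i))^{-1} mod 3^{i+2}, f′(x) = 2x + 1. Iterate:
  r_0 = 2 (mod 3)
  r_1 = 8 (mod 9)
  r_2 = 26 (mod 27)
  r_3 = 80 (mod 81)
Final: r = 80 satisfies f(r) ≡ 0 mod 3^4.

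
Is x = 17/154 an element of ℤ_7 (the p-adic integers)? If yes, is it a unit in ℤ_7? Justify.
x ∉ ℤ_7 (v_7(x) = -1 < 0)

ℤ_7 = {x ∈ ℚ_7 : v_7(x) ≥ 0} and ℤ_7^× = {x ∈ ℤ_7 : v_7(x) = 0}. Here v_7(17/154) = v_7(num) − v_7(den) = -1; compare against these criteria.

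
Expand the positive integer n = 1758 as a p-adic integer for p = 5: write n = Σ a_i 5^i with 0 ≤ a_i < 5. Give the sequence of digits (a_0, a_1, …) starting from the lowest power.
(a_0, a_1, …) = (3, 1, 0, 4, 2)

Repeated division by 5 gives the digits low-to-high: 1758 = 3 + 1·5^1 + 4·5^3 + 2·5^4. Digit sequence: (3, 1, 0, 4, 2).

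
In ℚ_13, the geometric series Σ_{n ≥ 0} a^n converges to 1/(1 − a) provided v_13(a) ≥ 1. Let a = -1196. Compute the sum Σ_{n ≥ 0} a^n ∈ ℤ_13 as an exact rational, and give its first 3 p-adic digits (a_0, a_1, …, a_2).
Σ a^n = 1/(1 − a) = 1/1197;  first 3 digits = (1, 12, 6)

v_13(a) = 1 ≥ 1, so the series converges in ℤ_13 to 1/(1 − a) = 1/(1 − (-1196)) = 1/1197. Expand this rational in ℤ_13: compute digits iteratively via d_i = x_i mod 13, x_{i+1} = (x_i − d_i)/13. The first 3 digits are (1, 12, 6).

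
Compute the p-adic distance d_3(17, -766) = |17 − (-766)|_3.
d_3(17, -766) = 1/27

Step 1 — x − y = 17 − (-766) = 783. Step 2 — v_3(783) = 3 (factor: 783 = (3^3 · 29); the sign does not affect v_p). Step 3 — |x − y|_3 = 3^{-3} = 1/27.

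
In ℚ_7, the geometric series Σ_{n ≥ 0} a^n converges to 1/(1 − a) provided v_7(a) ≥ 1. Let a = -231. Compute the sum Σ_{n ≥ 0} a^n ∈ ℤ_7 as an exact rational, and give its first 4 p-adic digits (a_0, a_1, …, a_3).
Σ a^n = 1/(1 − a) = 1/232;  first 4 digits = (1, 2, 6, 1)

v_7(a) = 1 ≥ 1, so the series converges in ℤ_7 to 1/(1 − a) = 1/(1 − (-231)) = 1/232. Expand this rational in ℤ_7: compute digits iteratively via d_i = x_i mod 7, x_{i+1} = (x_i − d_i)/7. The first 4 digits are (1, 2, 6, 1).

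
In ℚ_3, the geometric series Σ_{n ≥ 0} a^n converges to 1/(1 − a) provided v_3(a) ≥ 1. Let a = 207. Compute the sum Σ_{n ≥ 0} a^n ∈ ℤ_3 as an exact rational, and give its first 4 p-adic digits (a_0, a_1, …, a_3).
Σ a^n = 1/(1 − a) = -1/206;  first 4 digits = (1, 0, 2, 1)

v_3(a) = 2 ≥ 1, so the series converges in ℤ_3 to 1/(1 − a) = 1/(1 − 207) = -1/206. Expand this rational in ℤ_3: compute digits iteratively via d_i = x_i mod 3, x_{i+1} = (x_i − d_i)/3. The first 4 digits are (1, 0, 2, 1).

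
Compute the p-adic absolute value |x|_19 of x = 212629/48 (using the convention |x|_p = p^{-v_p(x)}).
|212629/48|_19 = 1/6859

Step 1 — compute v_19(x) by factoring powers of 19 out of the numerator and denominator: v_19(212629/48) = 3. Step 2 — apply |x|_p = p^{-v_p(x)} = 19^{-3} = 1/6859.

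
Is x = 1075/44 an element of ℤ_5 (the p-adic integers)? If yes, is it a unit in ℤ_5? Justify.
x ∈ ℤ_5 but not a unit; v_5(x) = 2 > 0

ℤ_5 = {x ∈ ℚ_5 : v_5(x) ≥ 0} and ℤ_5^× = {x ∈ ℤ_5 : v_5(x) = 0}. Here v_5(1075/44) = v_5(num) − v_5(den) = 2; compare against these criteria.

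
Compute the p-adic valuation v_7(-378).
v_7(-378) = 1

v_7(n) is the largest exponent k such that 7^k divides n. Factor out: -378 = -7^1 · 54. (Sign doesn't affect v_p.) So v_7(-378) = 1.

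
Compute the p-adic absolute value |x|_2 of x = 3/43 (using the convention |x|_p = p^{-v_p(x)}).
|3/43|_2 = 1

Step 1 — compute v_2(x) by factoring powers of 2 out of the numerator and denominator: v_2(3/43) = 0. Step 2 — apply |x|_p = p^{-v_p(x)} = 2^{0} = 1.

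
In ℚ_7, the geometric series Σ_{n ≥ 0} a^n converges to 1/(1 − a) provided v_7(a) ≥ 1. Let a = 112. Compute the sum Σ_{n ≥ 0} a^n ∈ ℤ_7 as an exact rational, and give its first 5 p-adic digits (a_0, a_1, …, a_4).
Σ a^n = 1/(1 − a) = -1/111;  first 5 digits = (1, 2, 6, 2, 4)

v_7(a) = 1 ≥ 1, so the series converges in ℤ_7 to 1/(1 − a) = 1/(1 − 112) = -1/111. Expand this rational in ℤ_7: compute digits iteratively via d_i = x_i mod 7, x_{i+1} = (x_i − d_i)/7. The first 5 digits are (1, 2, 6, 2, 4).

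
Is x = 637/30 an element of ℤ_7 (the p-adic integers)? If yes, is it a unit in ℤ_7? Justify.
x ∈ ℤ_7 but not a unit; v_7(x) = 2 > 0

ℤ_7 = {x ∈ ℚ_7 : v_7(x) ≥ 0} and ℤ_7^× = {x ∈ ℤ_7 : v_7(x) = 0}. Here v_7(637/30) = v_7(num) − v_7(den) = 2; compare against these criteria.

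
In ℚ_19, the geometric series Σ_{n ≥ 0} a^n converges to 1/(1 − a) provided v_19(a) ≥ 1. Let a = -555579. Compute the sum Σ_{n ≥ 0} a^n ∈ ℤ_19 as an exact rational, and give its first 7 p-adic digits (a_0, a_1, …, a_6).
Σ a^n = 1/(1 − a) = 1/555580;  first 7 digits = (1, 0, 0, 14, 14, 18, 5)

v_19(a) = 3 ≥ 1, so the series converges in ℤ_19 to 1/(1 − a) = 1/(1 − (-555579)) = 1/555580. Expand this rational in ℤ_19: compute digits iteratively via d_i = x_i mod 19, x_{i+1} = (x_i − d_i)/19. The first 7 digits are (1, 0, 0, 14, 14, 18, 5).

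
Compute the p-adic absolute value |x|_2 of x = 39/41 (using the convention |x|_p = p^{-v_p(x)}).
|39/41|_2 = 1

Step 1 — compute v_2(x) by factoring powers of 2 out of the numerator and denominator: v_2(39/41) = 0. Step 2 — apply |x|_p = p^{-v_p(x)} = 2^{0} = 1.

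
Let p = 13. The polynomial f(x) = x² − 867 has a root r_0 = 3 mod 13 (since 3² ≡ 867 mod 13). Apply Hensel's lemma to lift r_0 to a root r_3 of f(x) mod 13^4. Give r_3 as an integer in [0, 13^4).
r_3 = 3695 (mod 28561)

Hensel's recurrence: r_{i+1} = r_i − f(r_i)·(f′(r_i))^{-1} mod 13^{i+2}, with f′(x) = 2x. Iterate:
  r_0 = 3 (mod 13)
  r_1 = 146 (mod 169)
  r_2 = 1498 (mod 2197)
  r_3 = 3695 (mod 28561)
Final: r_3 = 3695, and one checks f(r_3) ≡ 0 mod 13^4.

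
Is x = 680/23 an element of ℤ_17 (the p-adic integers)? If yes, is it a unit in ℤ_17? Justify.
x ∈ ℤ_17 but not a unit; v_17(x) = 1 > 0

ℤ_17 = {x ∈ ℚ_17 : v_17(x) ≥ 0} and ℤ_17^× = {x ∈ ℤ_17 : v_17(x) = 0}. Here v_17(680/23) = v_17(num) − v_17(den) = 1; compare against these criteria.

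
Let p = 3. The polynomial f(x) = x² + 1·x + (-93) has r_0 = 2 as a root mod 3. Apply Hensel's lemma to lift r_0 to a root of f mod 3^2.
r_1 = 5 (mod 9)

Hensel: r_{i+1} = r_i − f(r_i)·(f′(r_i))^{-1} mod 3^{i+2}, f′(x) = 2x + 1. Iterate:
  r_0 = 2 (mod 3)
  r_1 = 5 (mod 9)
Final: r = 5 satisfies f(r) ≡ 0 mod 3^2.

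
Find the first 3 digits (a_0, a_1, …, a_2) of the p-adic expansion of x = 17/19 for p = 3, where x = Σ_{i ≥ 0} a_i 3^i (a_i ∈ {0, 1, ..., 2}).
(a_0, …, a_2) = (2, 2, 0)

v_3(17/19) = 0 (numerator and denominator both coprime to 3), so x ∈ ℤ_3^×. Compute digits iteratively via a_i = x_i mod 3, x_{i+1} = (x_i − a_i)/3, with x_0 = x:
  x_0 = 17/19;  a_0 = 2;  x_1 = (x_0 − 2)/3 = -7/19
  x_1 = -7/19;  a_1 = 2;  x_2 = (x_1 − 2)/3 = -15/19
  x_2 = -15/19;  a_2 = 0;  x_3 = (x_2 − 0)/3 = -5/19
Digits: (2, 2, 0).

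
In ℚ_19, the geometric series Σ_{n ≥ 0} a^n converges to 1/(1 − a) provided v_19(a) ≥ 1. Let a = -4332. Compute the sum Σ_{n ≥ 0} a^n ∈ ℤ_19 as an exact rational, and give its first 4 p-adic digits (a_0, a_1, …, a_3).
Σ a^n = 1/(1 − a) = 1/4333;  first 4 digits = (1, 0, 7, 18)

v_19(a) = 2 ≥ 1, so the series converges in ℤ_19 to 1/(1 − a) = 1/(1 − (-4332)) = 1/4333. Expand this rational in ℤ_19: compute digits iteratively via d_i = x_i mod 19, x_{i+1} = (x_i − d_i)/19. The first 4 digits are (1, 0, 7, 18).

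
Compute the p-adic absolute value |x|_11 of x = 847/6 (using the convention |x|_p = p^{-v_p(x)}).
|847/6|_11 = 1/121

Step 1 — compute v_11(x) by factoring powers of 11 out of the numerator and denominator: v_11(847/6) = 2. Step 2 — apply |x|_p = p^{-v_p(x)} = 11^{-2} = 1/121.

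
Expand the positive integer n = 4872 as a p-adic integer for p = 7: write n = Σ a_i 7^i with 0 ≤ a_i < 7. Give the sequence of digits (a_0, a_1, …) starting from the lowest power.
(a_0, a_1, …) = (0, 3, 1, 0, 2)

Repeated division by 7 gives the digits low-to-high: 4872 = 3·7^1 + 1·7^2 + 2·7^4. Digit sequence: (0, 3, 1, 0, 2).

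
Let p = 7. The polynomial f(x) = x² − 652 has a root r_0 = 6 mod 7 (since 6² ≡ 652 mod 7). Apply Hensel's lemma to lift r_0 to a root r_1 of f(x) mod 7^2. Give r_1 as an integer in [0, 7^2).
r_1 = 41 (mod 49)

Hensel's recurrence: r_{i+1} = r_i − f(r_i)·(f′(r_i))^{-1} mod 7^{i+2}, with f′(x) = 2x. Iterate:
  r_0 = 6 (mod 7)
  r_1 = 41 (mod 49)
Final: r_1 = 41, and one checks f(r_1) ≡ 0 mod 7^2.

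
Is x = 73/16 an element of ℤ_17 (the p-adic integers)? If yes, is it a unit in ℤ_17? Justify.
x ∈ ℤ_17^× (unit); v_17(x) = 0

ℤ_17 = {x ∈ ℚ_17 : v_17(x) ≥ 0} and ℤ_17^× = {x ∈ ℤ_17 : v_17(x) = 0}. Here v_17(73/16) = v_17(num) − v_17(den) = 0; compare against these criteria.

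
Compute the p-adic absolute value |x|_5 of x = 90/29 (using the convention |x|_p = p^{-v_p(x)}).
|90/29|_5 = 1/5

Step 1 — compute v_5(x) by factoring powers of 5 out of the numerator and denominator: v_5(90/29) = 1. Step 2 — apply |x|_p = p^{-v_p(x)} = 5^{-1} = 1/5.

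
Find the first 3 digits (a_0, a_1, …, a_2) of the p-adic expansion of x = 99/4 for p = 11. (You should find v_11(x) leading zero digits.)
(a_0, …, a_2) = (0, 5, 8)

v_11(99/4) = 1, so a_0 = ... = a_0 = 0. Factor out: x = 11^1 · u with u = 9/4 a unit in ℤ_11. Expand u iteratively via a_{v+i} = u_i mod 11, u_{i+1} = (u_i − a_{v+i})/11:
  u_0 = 9/4;  a_1 = 5;  u_1 = (u_0 − 5)/11 = -1/4
  u_1 = -1/4;  a_2 = 8;  u_2 = (u_1 − 8)/11 = -3/4
Digits: (0, 5, 8).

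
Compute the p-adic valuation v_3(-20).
v_3(-20) = 0

v_3(n) is the largest exponent k such that 3^k divides n. Factor out: -20 = -3^0 · 20. (Sign doesn't affect v_p.) So v_3(-20) = 0.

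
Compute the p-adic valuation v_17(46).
v_17(46) = 0

v_17(n) is the largest exponent k such that 17^k divides n. Factor out: 46 = 17^0 · 46. (Sign doesn't affect v_p.) So v_17(46) = 0.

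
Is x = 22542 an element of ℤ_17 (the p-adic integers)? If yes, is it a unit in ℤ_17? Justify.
x ∈ ℤ_17 but not a unit; v_17(x) = 2 > 0

ℤ_17 = {x ∈ ℚ_17 : v_17(x) ≥ 0} and ℤ_17^× = {x ∈ ℤ_17 : v_17(x) = 0}. Here v_17(22542) = v_17(num) − v_17(den) = 2; compare against these criteria.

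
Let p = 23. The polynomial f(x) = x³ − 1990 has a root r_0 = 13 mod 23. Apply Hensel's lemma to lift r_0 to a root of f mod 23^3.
r_2 = 2980 (mod 12167)

Hensel: r_{i+1} = r_i − f(r_i)/f′(r_i) mod 23^{i+2}, where f′(x) = 3x². Iterate:
  r_0 = 13 (mod 23)
  r_1 = 335 (mod 529)
  r_2 = 2980 (mod 12167)
Final: r = 2980 with f(r) ≡ 0 mod 23^3.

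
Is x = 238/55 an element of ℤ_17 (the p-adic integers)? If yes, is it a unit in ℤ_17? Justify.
x ∈ ℤ_17 but not a unit; v_17(x) = 1 > 0

ℤ_17 = {x ∈ ℚ_17 : v_17(x) ≥ 0} and ℤ_17^× = {x ∈ ℤ_17 : v_17(x) = 0}. Here v_17(238/55) = v_17(num) − v_17(den) = 1; compare against these criteria.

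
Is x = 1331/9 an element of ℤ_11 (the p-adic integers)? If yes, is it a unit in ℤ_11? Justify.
x ∈ ℤ_11 but not a unit; v_11(x) = 3 > 0

ℤ_11 = {x ∈ ℚ_11 : v_11(x) ≥ 0} and ℤ_11^× = {x ∈ ℤ_11 : v_11(x) = 0}. Here v_11(1331/9) = v_11(num) − v_11(den) = 3; compare against these criteria.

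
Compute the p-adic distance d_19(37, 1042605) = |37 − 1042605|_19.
d_19(37, 1042605) = 1/130321

Step 1 — x − y = 37 − 1042605 = -1042568. Step 2 — v_19(-1042568) = 4 (factor: -1042568 = −(19^4 · 8); the sign does not affect v_p). Step 3 — |x − y|_19 = 19^{-4} = 1/130321.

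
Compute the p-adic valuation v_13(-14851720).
v_13(-14851720) = 5

v_13(n) is the largest exponent k such that 13^k divides n. Factor out: -14851720 = -13^5 · 40. (Sign doesn't affect v_p.) So v_13(-14851720) = 5.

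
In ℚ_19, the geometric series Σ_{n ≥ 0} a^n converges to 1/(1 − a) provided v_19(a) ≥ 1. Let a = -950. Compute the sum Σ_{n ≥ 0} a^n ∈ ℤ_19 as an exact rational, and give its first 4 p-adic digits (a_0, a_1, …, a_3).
Σ a^n = 1/(1 − a) = 1/951;  first 4 digits = (1, 7, 8, 18)

v_19(a) = 1 ≥ 1, so the series converges in ℤ_19 to 1/(1 − a) = 1/(1 − (-950)) = 1/951. Expand this rational in ℤ_19: compute digits iteratively via d_i = x_i mod 19, x_{i+1} = (x_i − d_i)/19. The first 4 digits are (1, 7, 8, 18).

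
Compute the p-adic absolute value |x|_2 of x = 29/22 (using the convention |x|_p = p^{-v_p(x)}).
|29/22|_2 = 2

Step 1 — compute v_2(x) by factoring powers of 2 out of the numerator and denominator: v_2(29/22) = -1. Step 2 — apply |x|_p = p^{-v_p(x)} = 2^{1} = 2.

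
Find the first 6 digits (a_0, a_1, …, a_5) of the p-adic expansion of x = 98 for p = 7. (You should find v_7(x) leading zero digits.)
(a_0, …, a_5) = (0, 0, 2, 0, 0, 0)

v_7(98) = 2, so a_0 = ... = a_1 = 0. Factor out: x = 7^2 · u with u = 2 a unit in ℤ_7. Expand u iteratively via a_{v+i} = u_i mod 7, u_{i+1} = (u_i − a_{v+i})/7:
  u_0 = 2;  a_2 = 2;  u_1 = (u_0 − 2)/7 = 0
  u_1 = 0;  a_3 = 0;  u_2 = (u_1 − 0)/7 = 0
  u_2 = 0;  a_4 = 0;  u_3 = (u_2 − 0)/7 = 0
  u_3 = 0;  a_5 = 0;  u_4 = (u_3 − 0)/7 = 0
Digits: (0, 0, 2, 0, 0, 0).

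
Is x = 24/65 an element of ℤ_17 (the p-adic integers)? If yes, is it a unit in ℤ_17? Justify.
x ∈ ℤ_17^× (unit); v_17(x) = 0

ℤ_17 = {x ∈ ℚ_17 : v_17(x) ≥ 0} and ℤ_17^× = {x ∈ ℤ_17 : v_17(x) = 0}. Here v_17(24/65) = v_17(num) − v_17(den) = 0; compare against these criteria.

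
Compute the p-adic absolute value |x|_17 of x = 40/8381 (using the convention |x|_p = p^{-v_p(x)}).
|40/8381|_17 = 289

Step 1 — compute v_17(x) by factoring powers of 17 out of the numerator and denominator: v_17(40/8381) = -2. Step 2 — apply |x|_p = p^{-v_p(x)} = 17^{2} = 289.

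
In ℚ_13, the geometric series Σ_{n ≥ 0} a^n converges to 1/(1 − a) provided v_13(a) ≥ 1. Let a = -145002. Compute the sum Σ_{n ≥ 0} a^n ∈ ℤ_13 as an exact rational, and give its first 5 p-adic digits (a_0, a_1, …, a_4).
Σ a^n = 1/(1 − a) = 1/145003;  first 5 digits = (1, 0, 0, 12, 7)

v_13(a) = 3 ≥ 1, so the series converges in ℤ_13 to 1/(1 − a) = 1/(1 − (-145002)) = 1/145003. Expand this rational in ℤ_13: compute digits iteratively via d_i = x_i mod 13, x_{i+1} = (x_i − d_i)/13. The first 5 digits are (1, 0, 0, 12, 7).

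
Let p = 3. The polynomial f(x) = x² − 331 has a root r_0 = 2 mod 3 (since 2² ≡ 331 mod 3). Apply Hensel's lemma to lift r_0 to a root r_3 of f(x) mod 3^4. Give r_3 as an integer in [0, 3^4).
r_3 = 68 (mod 81)

Hensel's recurrence: r_{i+1} = r_i − f(r_i)·(f′(r_i))^{-1} mod 3^{i+2}, with f′(x) = 2x. Iterate:
  r_0 = 2 (mod 3)
  r_1 = 5 (mod 9)
  r_2 = 14 (mod 27)
  r_3 = 68 (mod 81)
Final: r_3 = 68, and one checks f(r_3) ≡ 0 mod 3^4.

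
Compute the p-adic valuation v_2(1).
v_2(1) = 0

v_2(n) is the largest exponent k such that 2^k divides n. Factor out: 1 = 2^0 · 1. (Sign doesn't affect v_p.) So v_2(1) = 0.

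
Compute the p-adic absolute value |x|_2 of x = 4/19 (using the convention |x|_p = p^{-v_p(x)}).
|4/19|_2 = 1/4

Step 1 — compute v_2(x) by factoring powers of 2 out of the numerator and denominator: v_2(4/19) = 2. Step 2 — apply |x|_p = p^{-v_p(x)} = 2^{-2} = 1/4.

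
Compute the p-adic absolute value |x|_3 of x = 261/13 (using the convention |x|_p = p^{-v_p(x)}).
|261/13|_3 = 1/9

Step 1 — compute v_3(x) by factoring powers of 3 out of the numerator and denominator: v_3(261/13) = 2. Step 2 — apply |x|_p = p^{-v_p(x)} = 3^{-2} = 1/9.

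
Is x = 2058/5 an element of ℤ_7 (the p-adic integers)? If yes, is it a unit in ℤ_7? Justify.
x ∈ ℤ_7 but not a unit; v_7(x) = 3 > 0

ℤ_7 = {x ∈ ℚ_7 : v_7(x) ≥ 0} and ℤ_7^× = {x ∈ ℤ_7 : v_7(x) = 0}. Here v_7(2058/5) = v_7(num) − v_7(den) = 3; compare against these criteria.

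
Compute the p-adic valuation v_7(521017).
v_7(521017) = 5

v_7(n) is the largest exponent k such that 7^k divides n. Factor out: 521017 = 7^5 · 31. (Sign doesn't affect v_p.) So v_7(521017) = 5.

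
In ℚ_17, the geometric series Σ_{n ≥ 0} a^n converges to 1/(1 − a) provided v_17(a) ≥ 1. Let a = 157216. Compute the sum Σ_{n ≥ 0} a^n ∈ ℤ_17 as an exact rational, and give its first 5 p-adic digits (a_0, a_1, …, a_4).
Σ a^n = 1/(1 − a) = -1/157215;  first 5 digits = (1, 0, 0, 15, 1)

v_17(a) = 3 ≥ 1, so the series converges in ℤ_17 to 1/(1 − a) = 1/(1 − 157216) = -1/157215. Expand this rational in ℤ_17: compute digits iteratively via d_i = x_i mod 17, x_{i+1} = (x_i − d_i)/17. The first 5 digits are (1, 0, 0, 15, 1).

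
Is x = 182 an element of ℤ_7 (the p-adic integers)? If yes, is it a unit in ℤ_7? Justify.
x ∈ ℤ_7 but not a unit; v_7(x) = 1 > 0

ℤ_7 = {x ∈ ℚ_7 : v_7(x) ≥ 0} and ℤ_7^× = {x ∈ ℤ_7 : v_7(x) = 0}. Here v_7(182) = v_7(num) − v_7(den) = 1; compare against these criteria.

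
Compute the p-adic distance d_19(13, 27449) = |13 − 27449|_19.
d_19(13, 27449) = 1/6859

Step 1 — x − y = 13 − 27449 = -27436. Step 2 — v_19(-27436) = 3 (factor: -27436 = −(19^3 · 4); the sign does not affect v_p). Step 3 — |x − y|_19 = 19^{-3} = 1/6859.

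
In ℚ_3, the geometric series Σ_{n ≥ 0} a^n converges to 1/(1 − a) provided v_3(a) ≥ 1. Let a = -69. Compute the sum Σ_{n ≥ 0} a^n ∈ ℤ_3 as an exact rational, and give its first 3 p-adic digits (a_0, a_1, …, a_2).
Σ a^n = 1/(1 − a) = 1/70;  first 3 digits = (1, 1, 2)

v_3(a) = 1 ≥ 1, so the series converges in ℤ_3 to 1/(1 − a) = 1/(1 − (-69)) = 1/70. Expand this rational in ℤ_3: compute digits iteratively via d_i = x_i mod 3, x_{i+1} = (x_i − d_i)/3. The first 3 digits are (1, 1, 2).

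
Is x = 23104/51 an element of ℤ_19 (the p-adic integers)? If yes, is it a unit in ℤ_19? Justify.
x ∈ ℤ_19 but not a unit; v_19(x) = 2 > 0

ℤ_19 = {x ∈ ℚ_19 : v_19(x) ≥ 0} and ℤ_19^× = {x ∈ ℤ_19 : v_19(x) = 0}. Here v_19(23104/51) = v_19(num) − v_19(den) = 2; compare against these criteria.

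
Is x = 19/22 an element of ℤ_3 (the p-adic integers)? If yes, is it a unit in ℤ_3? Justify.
x ∈ ℤ_3^× (unit); v_3(x) = 0

ℤ_3 = {x ∈ ℚ_3 : v_3(x) ≥ 0} and ℤ_3^× = {x ∈ ℤ_3 : v_3(x) = 0}. Here v_3(19/22) = v_3(num) − v_3(den) = 0; compare against these criteria.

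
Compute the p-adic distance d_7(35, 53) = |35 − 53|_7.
d_7(35, 53) = 1

Step 1 — x − y = 35 − 53 = -18. Step 2 — v_7(-18) = 0 (factor: -18 = −(7^0 · 18); the sign does not affect v_p). Step 3 — |x − y|_7 = 7^{0} = 1.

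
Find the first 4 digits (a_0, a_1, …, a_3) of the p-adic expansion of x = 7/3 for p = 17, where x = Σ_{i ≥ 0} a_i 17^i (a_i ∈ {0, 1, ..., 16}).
(a_0, …, a_3) = (8, 11, 5, 11)

v_17(7/3) = 0 (numerator and denominator both coprime to 17), so x ∈ ℤ_17^×. Compute digits iteratively via a_i = x_i mod 17, x_{i+1} = (x_i − a_i)/17, with x_0 = x:
  x_0 = 7/3;  a_0 = 8;  x_1 = (x_0 − 8)/17 = -1/3
  x_1 = -1/3;  a_1 = 11;  x_2 = (x_1 − 11)/17 = -2/3
  x_2 = -2/3;  a_2 = 5;  x_3 = (x_2 − 5)/17 = -1/3
  x_3 = -1/3;  a_3 = 11;  x_4 = (x_3 − 11)/17 = -2/3
Digits: (8, 11, 5, 11).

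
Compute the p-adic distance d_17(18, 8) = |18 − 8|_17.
d_17(18, 8) = 1

Step 1 — x − y = 18 − 8 = 10. Step 2 — v_17(10) = 0 (factor: 10 = (17^0 · 10); the sign does not affect v_p). Step 3 — |x − y|_17 = 17^{0} = 1.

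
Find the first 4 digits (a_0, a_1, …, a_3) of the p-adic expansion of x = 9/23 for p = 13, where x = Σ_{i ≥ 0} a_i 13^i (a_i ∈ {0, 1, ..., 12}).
(a_0, …, a_3) = (10, 10, 2, 6)

v_13(9/23) = 0 (numerator and denominator both coprime to 13), so x ∈ ℤ_13^×. Compute digits iteratively via a_i = x_i mod 13, x_{i+1} = (x_i − a_i)/13, with x_0 = x:
  x_0 = 9/23;  a_0 = 10;  x_1 = (x_0 − 10)/13 = -17/23
  x_1 = -17/23;  a_1 = 10;  x_2 = (x_1 − 10)/13 = -19/23
  x_2 = -19/23;  a_2 = 2;  x_3 = (x_2 − 2)/13 = -5/23
  x_3 = -5/23;  a_3 = 6;  x_4 = (x_3 − 6)/13 = -11/23
Digits: (10, 10, 2, 6).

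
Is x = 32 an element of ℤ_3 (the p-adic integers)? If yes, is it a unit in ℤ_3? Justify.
x ∈ ℤ_3^× (unit); v_3(x) = 0

ℤ_3 = {x ∈ ℚ_3 : v_3(x) ≥ 0} and ℤ_3^× = {x ∈ ℤ_3 : v_3(x) = 0}. Here v_3(32) = v_3(num) − v_3(den) = 0; compare against these criteria.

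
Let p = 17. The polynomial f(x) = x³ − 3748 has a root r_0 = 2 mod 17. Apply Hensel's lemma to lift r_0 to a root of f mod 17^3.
r_2 = 3878 (mod 4913)

Hensel: r_{i+1} = r_i − f(r_i)/f′(r_i) mod 17^{i+2}, where f′(x) = 3x². Iterate:
  r_0 = 2 (mod 17)
  r_1 = 121 (mod 289)
  r_2 = 3878 (mod 4913)
Final: r = 3878 with f(r) ≡ 0 mod 17^3.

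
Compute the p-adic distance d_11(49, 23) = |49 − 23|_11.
d_11(49, 23) = 1

Step 1 — x − y = 49 − 23 = 26. Step 2 — v_11(26) = 0 (factor: 26 = (11^0 · 26); the sign does not affect v_p). Step 3 — |x − y|_11 = 11^{0} = 1.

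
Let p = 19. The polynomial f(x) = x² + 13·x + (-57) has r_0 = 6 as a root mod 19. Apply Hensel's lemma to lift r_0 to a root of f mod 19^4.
r_3 = 59742 (mod 130321)

Hensel: r_{i+1} = r_i − f(r_i)·(f′(r_i))^{-1} mod 19^{i+2}, f′(x) = 2x + 13. Iterate:
  r_0 = 6 (mod 19)
  r_1 = 177 (mod 361)
  r_2 = 4870 (mod 6859)
  r_3 = 59742 (mod 130321)
Final: r = 59742 satisfies f(r) ≡ 0 mod 19^4.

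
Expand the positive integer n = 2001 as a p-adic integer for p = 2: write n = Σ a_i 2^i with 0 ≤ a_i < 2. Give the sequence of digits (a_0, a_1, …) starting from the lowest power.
(a_0, a_1, …) = (1, 0, 0, 0, 1, 0, 1, 1, 1, 1, 1)

Repeated division by 2 gives the digits low-to-high: 2001 = 1 + 1·2^4 + 1·2^6 + 1·2^7 + 1·2^8 + 1·2^9 + 1·2^10. Digit sequence: (1, 0, 0, 0, 1, 0, 1, 1, 1, 1, 1).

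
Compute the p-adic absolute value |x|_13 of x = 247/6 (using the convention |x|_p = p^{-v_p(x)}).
|247/6|_13 = 1/13

Step 1 — compute v_13(x) by factoring powers of 13 out of the numerator and denominator: v_13(247/6) = 1. Step 2 — apply |x|_p = p^{-v_p(x)} = 13^{-1} = 1/13.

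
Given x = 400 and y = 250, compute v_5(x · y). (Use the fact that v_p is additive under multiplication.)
v_5(100000) = 5

v_p(x) = 2 (factor: 400 = 5^2 · 16); v_p(y) = 3 (factor: 250 = 5^3 · 2). Additivity: v_p(xy) = v_p(x) + v_p(y) = 2 + 3 = 5. (Direct check: xy = 100000 = 5^5 · (32).)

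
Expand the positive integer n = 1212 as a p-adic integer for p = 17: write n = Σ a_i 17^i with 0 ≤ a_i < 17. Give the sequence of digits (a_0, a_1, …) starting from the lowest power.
(a_0, a_1, …) = (5, 3, 4)

Repeated division by 17 gives the digits low-to-high: 1212 = 5 + 3·17^1 + 4·17^2. Digit sequence: (5, 3, 4).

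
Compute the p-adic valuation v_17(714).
v_17(714) = 1

v_17(n) is the largest exponent k such that 17^k divides n. Factor out: 714 = 17^1 · 42. (Sign doesn't affect v_p.) So v_17(714) = 1.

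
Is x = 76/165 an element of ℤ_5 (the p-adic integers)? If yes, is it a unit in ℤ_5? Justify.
x ∉ ℤ_5 (v_5(x) = -1 < 0)

ℤ_5 = {x ∈ ℚ_5 : v_5(x) ≥ 0} and ℤ_5^× = {x ∈ ℤ_5 : v_5(x) = 0}. Here v_5(76/165) = v_5(num) − v_5(den) = -1; compare against these criteria.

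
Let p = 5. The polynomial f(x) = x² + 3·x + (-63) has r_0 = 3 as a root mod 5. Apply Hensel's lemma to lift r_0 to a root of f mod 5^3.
r_2 = 33 (mod 125)

Hensel: r_{i+1} = r_i − f(r_i)·(f′(r_i))^{-1} mod 5^{i+2}, f′(x) = 2x + 3. Iterate:
  r_0 = 3 (mod 5)
  r_1 = 8 (mod 25)
  r_2 = 33 (mod 125)
Final: r = 33 satisfies f(r) ≡ 0 mod 5^3.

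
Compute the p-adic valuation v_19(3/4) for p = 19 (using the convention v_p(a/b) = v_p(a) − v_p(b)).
v_19(3/4) = 0

Factor powers of 19 from the numerator and denominator of the reduced fraction: 3 = 19^0 · 3 and 4 = 19^0 · 4. Apply v_p(a/b) = v_p(a) − v_p(b): v_19(3/4) = 0 − 0 = 0.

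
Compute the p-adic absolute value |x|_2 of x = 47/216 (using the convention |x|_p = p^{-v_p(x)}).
|47/216|_2 = 8

Step 1 — compute v_2(x) by factoring powers of 2 out of the numerator and denominator: v_2(47/216) = -3. Step 2 — apply |x|_p = p^{-v_p(x)} = 2^{3} = 8.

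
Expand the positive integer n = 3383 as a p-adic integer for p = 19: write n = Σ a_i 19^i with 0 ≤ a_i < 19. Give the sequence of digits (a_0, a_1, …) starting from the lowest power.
(a_0, a_1, …) = (1, 7, 9)

Repeated division by 19 gives the digits low-to-high: 3383 = 1 + 7·19^1 + 9·19^2. Digit sequence: (1, 7, 9).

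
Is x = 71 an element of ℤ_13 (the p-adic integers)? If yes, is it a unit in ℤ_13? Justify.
x ∈ ℤ_13^× (unit); v_13(x) = 0

ℤ_13 = {x ∈ ℚ_13 : v_13(x) ≥ 0} and ℤ_13^× = {x ∈ ℤ_13 : v_13(x) = 0}. Here v_13(71) = v_13(num) − v_13(den) = 0; compare against these criteria.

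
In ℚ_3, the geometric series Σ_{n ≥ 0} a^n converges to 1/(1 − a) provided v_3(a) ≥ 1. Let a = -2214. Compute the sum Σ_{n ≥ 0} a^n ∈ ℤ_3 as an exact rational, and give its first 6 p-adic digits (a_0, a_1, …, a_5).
Σ a^n = 1/(1 − a) = 1/2215;  first 6 digits = (1, 0, 0, 2, 2, 2)

v_3(a) = 3 ≥ 1, so the series converges in ℤ_3 to 1/(1 − a) = 1/(1 − (-2214)) = 1/2215. Expand this rational in ℤ_3: compute digits iteratively via d_i = x_i mod 3, x_{i+1} = (x_i − d_i)/3. The first 6 digits are (1, 0, 0, 2, 2, 2).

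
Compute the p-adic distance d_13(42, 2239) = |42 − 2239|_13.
d_13(42, 2239) = 1/2197

Step 1 — x − y = 42 − 2239 = -2197. Step 2 — v_13(-2197) = 3 (factor: -2197 = −(13^3 · 1); the sign does not affect v_p). Step 3 — |x − y|_13 = 13^{-3} = 1/2197.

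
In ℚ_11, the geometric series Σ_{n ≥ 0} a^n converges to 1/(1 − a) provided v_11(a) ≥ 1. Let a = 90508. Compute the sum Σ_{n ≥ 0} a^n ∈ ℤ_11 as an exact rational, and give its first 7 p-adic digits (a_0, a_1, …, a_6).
Σ a^n = 1/(1 − a) = -1/90507;  first 7 digits = (1, 0, 0, 2, 6, 0, 4)

v_11(a) = 3 ≥ 1, so the series converges in ℤ_11 to 1/(1 − a) = 1/(1 − 90508) = -1/90507. Expand this rational in ℤ_11: compute digits iteratively via d_i = x_i mod 11, x_{i+1} = (x_i − d_i)/11. The first 7 digits are (1, 0, 0, 2, 6, 0, 4).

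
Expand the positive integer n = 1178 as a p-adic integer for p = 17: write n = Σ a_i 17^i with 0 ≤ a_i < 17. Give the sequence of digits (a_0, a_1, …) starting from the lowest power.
(a_0, a_1, …) = (5, 1, 4)

Repeated division by 17 gives the digits low-to-high: 1178 = 5 + 1·17^1 + 4·17^2. Digit sequence: (5, 1, 4).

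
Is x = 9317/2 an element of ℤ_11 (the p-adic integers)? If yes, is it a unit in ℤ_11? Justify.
x ∈ ℤ_11 but not a unit; v_11(x) = 3 > 0

ℤ_11 = {x ∈ ℚ_11 : v_11(x) ≥ 0} and ℤ_11^× = {x ∈ ℤ_11 : v_11(x) = 0}. Here v_11(9317/2) = v_11(num) − v_11(den) = 3; compare against these criteria.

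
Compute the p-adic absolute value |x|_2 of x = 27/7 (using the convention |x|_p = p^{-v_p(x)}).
|27/7|_2 = 1

Step 1 — compute v_2(x) by factoring powers of 2 out of the numerator and denominator: v_2(27/7) = 0. Step 2 — apply |x|_p = p^{-v_p(x)} = 2^{0} = 1.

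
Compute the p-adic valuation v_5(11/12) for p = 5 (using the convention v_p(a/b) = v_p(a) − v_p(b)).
v_5(11/12) = 0

Factor powers of 5 from the numerator and denominator of the reduced fraction: 11 = 5^0 · 11 and 12 = 5^0 · 12. Apply v_p(a/b) = v_p(a) − v_p(b): v_5(11/12) = 0 − 0 = 0.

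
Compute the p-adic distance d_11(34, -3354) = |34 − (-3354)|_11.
d_11(34, -3354) = 1/121

Step 1 — x − y = 34 − (-3354) = 3388. Step 2 — v_11(3388) = 2 (factor: 3388 = (11^2 · 28); the sign does not affect v_p). Step 3 — |x − y|_11 = 11^{-2} = 1/121.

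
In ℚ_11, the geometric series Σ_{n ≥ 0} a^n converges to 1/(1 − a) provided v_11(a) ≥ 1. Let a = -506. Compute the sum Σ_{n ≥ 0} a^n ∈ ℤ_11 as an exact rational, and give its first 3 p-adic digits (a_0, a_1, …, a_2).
Σ a^n = 1/(1 − a) = 1/507;  first 3 digits = (1, 9, 10)

v_11(a) = 1 ≥ 1, so the series converges in ℤ_11 to 1/(1 − a) = 1/(1 − (-506)) = 1/507. Expand this rational in ℤ_11: compute digits iteratively via d_i = x_i mod 11, x_{i+1} = (x_i − d_i)/11. The first 3 digits are (1, 9, 10).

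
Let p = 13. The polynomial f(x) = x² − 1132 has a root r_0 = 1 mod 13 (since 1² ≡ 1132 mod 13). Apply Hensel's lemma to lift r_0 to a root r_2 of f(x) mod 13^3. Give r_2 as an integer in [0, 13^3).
r_2 = 1327 (mod 2197)

Hensel's recurrence: r_{i+1} = r_i − f(r_i)·(f′(r_i))^{-1} mod 13^{i+2}, with f′(x) = 2x. Iterate:
  r_0 = 1 (mod 13)
  r_1 = 144 (mod 169)
  r_2 = 1327 (mod 2197)
Final: r_2 = 1327, and one checks f(r_2) ≡ 0 mod 13^3.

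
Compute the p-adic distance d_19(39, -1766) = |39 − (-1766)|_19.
d_19(39, -1766) = 1/361

Step 1 — x − y = 39 − (-1766) = 1805. Step 2 — v_19(1805) = 2 (factor: 1805 = (19^2 · 5); the sign does not affect v_p). Step 3 — |x − y|_19 = 19^{-2} = 1/361.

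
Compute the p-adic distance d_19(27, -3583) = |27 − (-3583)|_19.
d_19(27, -3583) = 1/361

Step 1 — x − y = 27 − (-3583) = 3610. Step 2 — v_19(3610) = 2 (factor: 3610 = (19^2 · 10); the sign does not affect v_p). Step 3 — |x − y|_19 = 19^{-2} = 1/361.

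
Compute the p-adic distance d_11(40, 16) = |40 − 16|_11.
d_11(40, 16) = 1

Step 1 — x − y = 40 − 16 = 24. Step 2 — v_11(24) = 0 (factor: 24 = (11^0 · 24); the sign does not affect v_p). Step 3 — |x − y|_11 = 11^{0} = 1.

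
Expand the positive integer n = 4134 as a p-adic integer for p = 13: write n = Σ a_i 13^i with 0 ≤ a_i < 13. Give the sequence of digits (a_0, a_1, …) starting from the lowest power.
(a_0, a_1, …) = (0, 6, 11, 1)

Repeated division by 13 gives the digits low-to-high: 4134 = 6·13^1 + 11·13^2 + 1·13^3. Digit sequence: (0, 6, 11, 1).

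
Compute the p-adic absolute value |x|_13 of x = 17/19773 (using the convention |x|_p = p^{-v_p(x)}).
|17/19773|_13 = 2197

Step 1 — compute v_13(x) by factoring powers of 13 out of the numerator and denominator: v_13(17/19773) = -3. Step 2 — apply |x|_p = p^{-v_p(x)} = 13^{3} = 2197.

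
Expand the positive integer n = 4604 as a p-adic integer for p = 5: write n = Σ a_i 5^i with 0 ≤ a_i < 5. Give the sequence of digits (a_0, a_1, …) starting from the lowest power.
(a_0, a_1, …) = (4, 0, 4, 1, 2, 1)

Repeated division by 5 gives the digits low-to-high: 4604 = 4 + 4·5^2 + 1·5^3 + 2·5^4 + 1·5^5. Digit sequence: (4, 0, 4, 1, 2, 1).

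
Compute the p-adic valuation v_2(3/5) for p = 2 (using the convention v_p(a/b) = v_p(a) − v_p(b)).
v_2(3/5) = 0

Factor powers of 2 from the numerator and denominator of the reduced fraction: 3 = 2^0 · 3 and 5 = 2^0 · 5. Apply v_p(a/b) = v_p(a) − v_p(b): v_2(3/5) = 0 − 0 = 0.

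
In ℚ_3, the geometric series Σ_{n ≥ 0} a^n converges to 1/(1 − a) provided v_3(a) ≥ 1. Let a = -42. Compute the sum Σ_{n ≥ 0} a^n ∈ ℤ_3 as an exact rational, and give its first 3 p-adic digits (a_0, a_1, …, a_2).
Σ a^n = 1/(1 − a) = 1/43;  first 3 digits = (1, 1, 2)

v_3(a) = 1 ≥ 1, so the series converges in ℤ_3 to 1/(1 − a) = 1/(1 − (-42)) = 1/43. Expand this rational in ℤ_3: compute digits iteratively via d_i = x_i mod 3, x_{i+1} = (x_i − d_i)/3. The first 3 digits are (1, 1, 2).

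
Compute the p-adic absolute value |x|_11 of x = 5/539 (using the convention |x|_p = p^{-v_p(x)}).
|5/539|_11 = 11

Step 1 — compute v_11(x) by factoring powers of 11 out of the numerator and denominator: v_11(5/539) = -1. Step 2 — apply |x|_p = p^{-v_p(x)} = 11^{1} = 11.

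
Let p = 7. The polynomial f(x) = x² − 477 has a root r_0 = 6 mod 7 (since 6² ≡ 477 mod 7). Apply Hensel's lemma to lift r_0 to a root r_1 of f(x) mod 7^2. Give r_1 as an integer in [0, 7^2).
r_1 = 6 (mod 49)

Hensel's recurrence: r_{i+1} = r_i − f(r_i)·(f′(r_i))^{-1} mod 7^{i+2}, with f′(x) = 2x. Iterate:
  r_0 = 6 (mod 7)
  r_1 = 6 (mod 49)
Final: r_1 = 6, and one checks f(r_1) ≡ 0 mod 7^2.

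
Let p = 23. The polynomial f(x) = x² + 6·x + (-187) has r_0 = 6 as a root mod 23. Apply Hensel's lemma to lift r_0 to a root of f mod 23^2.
r_1 = 512 (mod 529)

Hensel: r_{i+1} = r_i − f(r_i)·(f′(r_i))^{-1} mod 23^{i+2}, f′(x) = 2x + 6. Iterate:
  r_0 = 6 (mod 23)
  r_1 = 512 (mod 529)
Final: r = 512 satisfies f(r) ≡ 0 mod 23^2.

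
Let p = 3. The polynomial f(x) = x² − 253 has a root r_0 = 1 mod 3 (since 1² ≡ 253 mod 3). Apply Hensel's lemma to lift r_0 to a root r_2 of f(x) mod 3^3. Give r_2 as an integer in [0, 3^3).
r_2 = 19 (mod 27)

Hensel's recurrence: r_{i+1} = r_i − f(r_i)·(f′(r_i))^{-1} mod 3^{i+2}, with f′(x) = 2x. Iterate:
  r_0 = 1 (mod 3)
  r_1 = 1 (mod 9)
  r_2 = 19 (mod 27)
Final: r_2 = 19, and one checks f(r_2) ≡ 0 mod 3^3.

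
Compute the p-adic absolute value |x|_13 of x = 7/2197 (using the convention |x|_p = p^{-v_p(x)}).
|7/2197|_13 = 2197

Step 1 — compute v_13(x) by factoring powers of 13 out of the numerator and denominator: v_13(7/2197) = -3. Step 2 — apply |x|_p = p^{-v_p(x)} = 13^{3} = 2197.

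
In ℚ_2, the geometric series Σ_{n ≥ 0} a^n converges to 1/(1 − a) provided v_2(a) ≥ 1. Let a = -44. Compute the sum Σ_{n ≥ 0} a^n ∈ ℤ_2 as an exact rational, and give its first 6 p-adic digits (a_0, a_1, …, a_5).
Σ a^n = 1/(1 − a) = 1/45;  first 6 digits = (1, 0, 1, 0, 0, 1)

v_2(a) = 2 ≥ 1, so the series converges in ℤ_2 to 1/(1 − a) = 1/(1 − (-44)) = 1/45. Expand this rational in ℤ_2: compute digits iteratively via d_i = x_i mod 2, x_{i+1} = (x_i − d_i)/2. The first 6 digits are (1, 0, 1, 0, 0, 1).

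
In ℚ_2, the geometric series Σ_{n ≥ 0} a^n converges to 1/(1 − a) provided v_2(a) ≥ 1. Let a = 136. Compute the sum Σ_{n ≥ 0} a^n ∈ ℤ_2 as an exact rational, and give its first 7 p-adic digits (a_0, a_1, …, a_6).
Σ a^n = 1/(1 − a) = -1/135;  first 7 digits = (1, 0, 0, 1, 0, 0, 1)

v_2(a) = 3 ≥ 1, so the series converges in ℤ_2 to 1/(1 − a) = 1/(1 − 136) = -1/135. Expand this rational in ℤ_2: compute digits iteratively via d_i = x_i mod 2, x_{i+1} = (x_i − d_i)/2. The first 7 digits are (1, 0, 0, 1, 0, 0, 1).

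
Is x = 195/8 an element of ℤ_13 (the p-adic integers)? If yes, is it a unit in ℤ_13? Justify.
x ∈ ℤ_13 but not a unit; v_13(x) = 1 > 0

ℤ_13 = {x ∈ ℚ_13 : v_13(x) ≥ 0} and ℤ_13^× = {x ∈ ℤ_13 : v_13(x) = 0}. Here v_13(195/8) = v_13(num) − v_13(den) = 1; compare against these criteria.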